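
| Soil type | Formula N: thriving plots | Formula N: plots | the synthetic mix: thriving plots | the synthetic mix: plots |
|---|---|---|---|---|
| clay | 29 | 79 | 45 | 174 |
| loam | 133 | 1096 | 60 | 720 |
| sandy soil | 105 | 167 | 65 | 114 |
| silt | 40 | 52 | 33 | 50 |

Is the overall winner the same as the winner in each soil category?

Clay: Formula N 29/79 = 36.7%, the synthetic mix 45/174 = 25.9% → Formula N
Loam: Formula N 133/1096 = 12.1%, the synthetic mix 60/720 = 8.3% → Formula N
Sandy soil: Formula N 105/167 = 62.9%, the synthetic mix 65/114 = 57.0% → Formula N
Silt: Formula N 40/52 = 76.9%, the synthetic mix 33/50 = 66.0% → Formula N
Overall: Formula N 307/1394 = 22.0%, the synthetic mix 203/1058 = 19.2% → Formula N
Formula N wins overall and in every soil group — no reversal.

Yes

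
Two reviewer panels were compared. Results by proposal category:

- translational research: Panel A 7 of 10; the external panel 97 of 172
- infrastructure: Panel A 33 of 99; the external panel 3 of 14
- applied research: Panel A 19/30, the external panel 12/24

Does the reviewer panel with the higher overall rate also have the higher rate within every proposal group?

Translational research: Panel A 7/10 = 70.0%, the external panel 97/172 = 56.4% → Panel A
Infrastructure: Panel A 33/99 = 33.3%, the external panel 3/14 = 21.4% → Panel A
Applied research: Panel A 19/30 = 63.3%, the external panel 12/24 = 50.0% → Panel A
Overall: Panel A 59/139 = 42.4%, the external panel 112/210 = 53.3% → the external panel
Panel A wins each proposal group but the external panel wins overall — the comparison reverses. Panel A's proposals skew toward infrastructure, which has a lower base rate.

No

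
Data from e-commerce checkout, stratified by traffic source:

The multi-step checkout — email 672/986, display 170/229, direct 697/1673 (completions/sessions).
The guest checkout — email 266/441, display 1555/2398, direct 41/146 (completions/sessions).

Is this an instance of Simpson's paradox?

Yes

Email: the multi-step checkout 672/986 = 68.2%, the guest checkout 266/441 = 60.3% → the multi-step checkout
Display: the multi-step checkout 170/229 = 74.2%, the guest checkout 1555/2398 = 64.8% → the multi-step checkout
Direct: the multi-step checkout 697/1673 = 41.7%, the guest checkout 41/146 = 28.1% → the multi-step checkout
Overall: the multi-step checkout 1539/2888 = 53.3%, the guest checkout 1862/2985 = 62.4% → the guest checkout
The multi-step checkout wins each traffic group but the guest checkout wins overall — the comparison reverses. The multi-step checkout's sessions skew toward direct, which has a lower base rate.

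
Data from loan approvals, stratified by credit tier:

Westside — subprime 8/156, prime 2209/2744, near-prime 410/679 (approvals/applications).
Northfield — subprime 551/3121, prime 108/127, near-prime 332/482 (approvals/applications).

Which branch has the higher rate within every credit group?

Northfield

Subprime: Westside 8/156 = 5.1%, Northfield 551/3121 = 17.7% → Northfield
Prime: Westside 2209/2744 = 80.5%, Northfield 108/127 = 85.0% → Northfield
Near-prime: Westside 410/679 = 60.4%, Northfield 332/482 = 68.9% → Northfield
Northfield has the higher rate in all 3 groups.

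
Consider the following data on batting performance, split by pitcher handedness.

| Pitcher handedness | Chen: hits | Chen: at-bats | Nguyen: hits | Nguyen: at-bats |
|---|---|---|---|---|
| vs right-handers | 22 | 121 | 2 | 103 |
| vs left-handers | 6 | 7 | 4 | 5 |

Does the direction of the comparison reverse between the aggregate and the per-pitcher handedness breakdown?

Vs right-handers: Chen 22/121 = 18.2%, Nguyen 2/103 = 1.9% → Chen
Vs left-handers: Chen 6/7 = 85.7%, Nguyen 4/5 = 80.0% → Chen
Overall: Chen 28/128 = 21.9%, Nguyen 6/108 = 5.6% → Chen
Chen wins overall and in every pitcher group — no reversal.

No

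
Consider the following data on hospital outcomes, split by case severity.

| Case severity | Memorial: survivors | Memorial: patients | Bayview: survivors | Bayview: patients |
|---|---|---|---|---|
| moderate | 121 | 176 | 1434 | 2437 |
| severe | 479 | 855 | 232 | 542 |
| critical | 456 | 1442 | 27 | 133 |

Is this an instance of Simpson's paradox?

Moderate: Memorial 121/176 = 68.8%, Bayview 1434/2437 = 58.8% → Memorial
Severe: Memorial 479/855 = 56.0%, Bayview 232/542 = 42.8% → Memorial
Critical: Memorial 456/1442 = 31.6%, Bayview 27/133 = 20.3% → Memorial
Overall: Memorial 1056/2473 = 42.7%, Bayview 1693/3112 = 54.4% → Bayview
Memorial wins each case group but Bayview wins overall — the comparison reverses. Memorial's patients skew toward critical, which has a lower base rate.

Yes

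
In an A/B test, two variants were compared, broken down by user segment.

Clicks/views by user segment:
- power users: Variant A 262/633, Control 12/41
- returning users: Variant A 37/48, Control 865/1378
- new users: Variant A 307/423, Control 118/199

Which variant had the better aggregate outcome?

Power users: Variant A 262/633 = 41.4%, Control 12/41 = 29.3% → Variant A
Returning users: Variant A 37/48 = 77.1%, Control 865/1378 = 62.8% → Variant A
New users: Variant A 307/423 = 72.6%, Control 118/199 = 59.3% → Variant A
Overall: Variant A 606/1104 = 54.9%, Control 995/1618 = 61.5% → Control
(Variant A wins every user group but Control wins overall — Variant A's views skew toward the low-rate power users group.)

Control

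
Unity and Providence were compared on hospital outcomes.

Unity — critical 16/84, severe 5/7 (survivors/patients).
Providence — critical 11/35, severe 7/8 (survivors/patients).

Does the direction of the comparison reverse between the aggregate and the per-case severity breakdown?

Critical: Unity 16/84 = 19.0%, Providence 11/35 = 31.4% → Providence
Severe: Unity 5/7 = 71.4%, Providence 7/8 = 87.5% → Providence
Overall: Unity 21/91 = 23.1%, Providence 18/43 = 41.9% → Providence
Providence wins overall and in every case group — no reversal.

No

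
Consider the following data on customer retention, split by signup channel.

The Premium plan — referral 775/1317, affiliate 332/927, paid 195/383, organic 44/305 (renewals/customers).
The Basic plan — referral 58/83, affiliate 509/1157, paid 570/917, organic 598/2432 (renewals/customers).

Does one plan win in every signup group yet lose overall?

Yes

Referral: the Premium plan 775/1317 = 58.8%, the Basic plan 58/83 = 69.9% → the Basic plan
Affiliate: the Premium plan 332/927 = 35.8%, the Basic plan 509/1157 = 44.0% → the Basic plan
Paid: the Premium plan 195/383 = 50.9%, the Basic plan 570/917 = 62.2% → the Basic plan
Organic: the Premium plan 44/305 = 14.4%, the Basic plan 598/2432 = 24.6% → the Basic plan
Overall: the Premium plan 1346/2932 = 45.9%, the Basic plan 1735/4589 = 37.8% → the Premium plan
The Basic plan wins each signup group but the Premium plan wins overall — the comparison reverses. The Basic plan's customers skew toward organic, which has a lower base rate.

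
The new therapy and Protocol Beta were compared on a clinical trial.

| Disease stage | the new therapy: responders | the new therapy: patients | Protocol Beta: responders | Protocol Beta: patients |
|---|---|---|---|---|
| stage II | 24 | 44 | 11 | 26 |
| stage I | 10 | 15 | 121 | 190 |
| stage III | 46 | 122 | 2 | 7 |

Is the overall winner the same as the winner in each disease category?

Stage II: the new therapy 24/44 = 54.5%, Protocol Beta 11/26 = 42.3% → the new therapy
Stage I: the new therapy 10/15 = 66.7%, Protocol Beta 121/190 = 63.7% → the new therapy
Stage III: the new therapy 46/122 = 37.7%, Protocol Beta 2/7 = 28.6% → the new therapy
Overall: the new therapy 80/181 = 44.2%, Protocol Beta 134/223 = 60.1% → Protocol Beta
The new therapy wins each disease group but Protocol Beta wins overall — the comparison reverses. The new therapy's patients skew toward stage III, which has a lower base rate.

No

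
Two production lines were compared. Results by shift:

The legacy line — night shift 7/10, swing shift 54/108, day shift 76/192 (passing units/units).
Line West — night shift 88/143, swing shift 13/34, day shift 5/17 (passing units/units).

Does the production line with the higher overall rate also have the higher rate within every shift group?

No

Night shift: the legacy line 7/10 = 70.0%, Line West 88/143 = 61.5% → the legacy line
Swing shift: the legacy line 54/108 = 50.0%, Line West 13/34 = 38.2% → the legacy line
Day shift: the legacy line 76/192 = 39.6%, Line West 5/17 = 29.4% → the legacy line
Overall: the legacy line 137/310 = 44.2%, Line West 106/194 = 54.6% → Line West
The legacy line wins each shift group but Line West wins overall — the comparison reverses. The legacy line's units skew toward day shift, which has a lower base rate.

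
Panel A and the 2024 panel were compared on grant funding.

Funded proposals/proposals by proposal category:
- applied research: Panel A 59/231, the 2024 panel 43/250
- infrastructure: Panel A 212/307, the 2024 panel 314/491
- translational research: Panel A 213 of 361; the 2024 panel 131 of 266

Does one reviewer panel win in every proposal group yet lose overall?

Applied research: Panel A 59/231 = 25.5%, the 2024 panel 43/250 = 17.2% → Panel A
Infrastructure: Panel A 212/307 = 69.1%, the 2024 panel 314/491 = 64.0% → Panel A
Translational research: Panel A 213/361 = 59.0%, the 2024 panel 131/266 = 49.2% → Panel A
Overall: Panel A 484/899 = 53.8%, the 2024 panel 488/1007 = 48.5% → Panel A
Panel A wins overall and in every proposal group — no reversal.

No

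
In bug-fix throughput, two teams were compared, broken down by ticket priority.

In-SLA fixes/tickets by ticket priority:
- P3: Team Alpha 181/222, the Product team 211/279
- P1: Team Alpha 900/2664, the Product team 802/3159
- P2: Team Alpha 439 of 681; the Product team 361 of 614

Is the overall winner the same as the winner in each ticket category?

P3: Team Alpha 181/222 = 81.5%, the Product team 211/279 = 75.6% → Team Alpha
P1: Team Alpha 900/2664 = 33.8%, the Product team 802/3159 = 25.4% → Team Alpha
P2: Team Alpha 439/681 = 64.5%, the Product team 361/614 = 58.8% → Team Alpha
Overall: Team Alpha 1520/3567 = 42.6%, the Product team 1374/4052 = 33.9% → Team Alpha
Team Alpha wins overall and in every ticket group — no reversal.

Yes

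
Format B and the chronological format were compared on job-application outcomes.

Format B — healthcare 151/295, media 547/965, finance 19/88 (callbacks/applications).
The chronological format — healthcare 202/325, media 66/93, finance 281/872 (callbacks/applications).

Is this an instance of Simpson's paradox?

Healthcare: Format B 151/295 = 51.2%, the chronological format 202/325 = 62.2% → the chronological format
Media: Format B 547/965 = 56.7%, the chronological format 66/93 = 71.0% → the chronological format
Finance: Format B 19/88 = 21.6%, the chronological format 281/872 = 32.2% → the chronological format
Overall: Format B 717/1348 = 53.2%, the chronological format 549/1290 = 42.6% → Format B
The chronological format wins each industry group but Format B wins overall — the comparison reverses. The chronological format's applications skew toward finance, which has a lower base rate.

Yes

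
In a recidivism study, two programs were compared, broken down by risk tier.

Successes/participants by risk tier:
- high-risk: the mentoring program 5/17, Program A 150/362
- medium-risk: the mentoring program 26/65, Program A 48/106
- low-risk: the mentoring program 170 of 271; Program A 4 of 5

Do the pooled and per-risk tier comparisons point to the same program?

No

High-risk: the mentoring program 5/17 = 29.4%, Program A 150/362 = 41.4% → Program A
Medium-risk: the mentoring program 26/65 = 40.0%, Program A 48/106 = 45.3% → Program A
Low-risk: the mentoring program 170/271 = 62.7%, Program A 4/5 = 80.0% → Program A
Overall: the mentoring program 201/353 = 56.9%, Program A 202/473 = 42.7% → the mentoring program
Program A wins each risk group but the mentoring program wins overall — the comparison reverses. Program A's participants skew toward high-risk, which has a lower base rate.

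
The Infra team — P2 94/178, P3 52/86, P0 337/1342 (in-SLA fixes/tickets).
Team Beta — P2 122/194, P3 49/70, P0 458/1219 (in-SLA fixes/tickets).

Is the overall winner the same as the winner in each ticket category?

P2: the Infra team 94/178 = 52.8%, Team Beta 122/194 = 62.9% → Team Beta
P3: the Infra team 52/86 = 60.5%, Team Beta 49/70 = 70.0% → Team Beta
P0: the Infra team 337/1342 = 25.1%, Team Beta 458/1219 = 37.6% → Team Beta
Overall: the Infra team 483/1606 = 30.1%, Team Beta 629/1483 = 42.4% → Team Beta
Team Beta wins overall and in every ticket group — no reversal.

Yes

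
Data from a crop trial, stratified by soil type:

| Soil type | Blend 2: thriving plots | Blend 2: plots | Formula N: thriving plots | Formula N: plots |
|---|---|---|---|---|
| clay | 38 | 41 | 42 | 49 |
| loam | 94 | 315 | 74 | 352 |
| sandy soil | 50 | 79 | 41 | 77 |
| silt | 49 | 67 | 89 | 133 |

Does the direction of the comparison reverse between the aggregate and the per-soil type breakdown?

Clay: Blend 2 38/41 = 92.7%, Formula N 42/49 = 85.7% → Blend 2
Loam: Blend 2 94/315 = 29.8%, Formula N 74/352 = 21.0% → Blend 2
Sandy soil: Blend 2 50/79 = 63.3%, Formula N 41/77 = 53.2% → Blend 2
Silt: Blend 2 49/67 = 73.1%, Formula N 89/133 = 66.9% → Blend 2
Overall: Blend 2 231/502 = 46.0%, Formula N 246/611 = 40.3% → Blend 2
Blend 2 wins overall and in every soil group — no reversal.

No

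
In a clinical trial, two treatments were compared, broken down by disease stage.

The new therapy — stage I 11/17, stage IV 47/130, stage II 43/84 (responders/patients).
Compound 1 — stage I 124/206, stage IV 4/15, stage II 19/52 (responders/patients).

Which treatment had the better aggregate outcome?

Compound 1

Stage I: the new therapy 11/17 = 64.7%, Compound 1 124/206 = 60.2% → the new therapy
Stage IV: the new therapy 47/130 = 36.2%, Compound 1 4/15 = 26.7% → the new therapy
Stage II: the new therapy 43/84 = 51.2%, Compound 1 19/52 = 36.5% → the new therapy
Overall: the new therapy 101/231 = 43.7%, Compound 1 147/273 = 53.8% → Compound 1
(The new therapy wins every disease group but Compound 1 wins overall — the new therapy's patients skew toward the low-rate stage IV group.)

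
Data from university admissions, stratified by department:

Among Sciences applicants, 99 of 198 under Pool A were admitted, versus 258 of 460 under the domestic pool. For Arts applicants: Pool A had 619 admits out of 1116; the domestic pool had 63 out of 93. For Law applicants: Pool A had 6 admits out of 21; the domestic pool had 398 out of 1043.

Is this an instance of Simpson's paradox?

Yes

Sciences: Pool A 99/198 = 50.0%, the domestic pool 258/460 = 56.1% → the domestic pool
Arts: Pool A 619/1116 = 55.5%, the domestic pool 63/93 = 67.7% → the domestic pool
Law: Pool A 6/21 = 28.6%, the domestic pool 398/1043 = 38.2% → the domestic pool
Overall: Pool A 724/1335 = 54.2%, the domestic pool 719/1596 = 45.1% → Pool A
The domestic pool wins each department group but Pool A wins overall — the comparison reverses. The domestic pool's applicants skew toward Law, which has a lower base rate.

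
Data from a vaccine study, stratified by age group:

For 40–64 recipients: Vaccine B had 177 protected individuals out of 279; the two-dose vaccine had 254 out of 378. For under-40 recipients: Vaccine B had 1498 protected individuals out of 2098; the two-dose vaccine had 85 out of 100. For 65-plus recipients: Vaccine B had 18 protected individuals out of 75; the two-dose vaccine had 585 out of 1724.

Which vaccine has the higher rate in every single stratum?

the two-dose vaccine

40–64: Vaccine B 177/279 = 63.4%, the two-dose vaccine 254/378 = 67.2% → the two-dose vaccine
Under-40: Vaccine B 1498/2098 = 71.4%, the two-dose vaccine 85/100 = 85.0% → the two-dose vaccine
65-plus: Vaccine B 18/75 = 24.0%, the two-dose vaccine 585/1724 = 33.9% → the two-dose vaccine
The two-dose vaccine has the higher rate in all 3 groups.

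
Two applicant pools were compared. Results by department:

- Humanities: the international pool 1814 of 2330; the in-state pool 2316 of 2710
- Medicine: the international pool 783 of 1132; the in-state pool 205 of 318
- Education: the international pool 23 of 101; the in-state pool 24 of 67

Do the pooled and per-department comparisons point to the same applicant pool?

Humanities: the international pool 1814/2330 = 77.9%, the in-state pool 2316/2710 = 85.5% → the in-state pool
Medicine: the international pool 783/1132 = 69.2%, the in-state pool 205/318 = 64.5% → the international pool
Education: the international pool 23/101 = 22.8%, the in-state pool 24/67 = 35.8% → the in-state pool
Overall: the international pool 2620/3563 = 73.5%, the in-state pool 2545/3095 = 82.2% → the in-state pool
Neither sweeps: the international pool wins 1 of 3 groups, the in-state pool wins 2. The in-state pool wins overall but not every group — no Simpson reversal.

No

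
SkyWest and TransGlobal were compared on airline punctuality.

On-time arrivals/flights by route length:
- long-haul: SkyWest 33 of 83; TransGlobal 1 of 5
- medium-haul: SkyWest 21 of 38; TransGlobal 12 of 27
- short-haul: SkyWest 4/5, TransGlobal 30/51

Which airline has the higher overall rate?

TransGlobal

Long-haul: SkyWest 33/83 = 39.8%, TransGlobal 1/5 = 20.0% → SkyWest
Medium-haul: SkyWest 21/38 = 55.3%, TransGlobal 12/27 = 44.4% → SkyWest
Short-haul: SkyWest 4/5 = 80.0%, TransGlobal 30/51 = 58.8% → SkyWest
Overall: SkyWest 58/126 = 46.0%, TransGlobal 43/83 = 51.8% → TransGlobal
(SkyWest wins every route group but TransGlobal wins overall — SkyWest's flights skew toward the low-rate long-haul group.)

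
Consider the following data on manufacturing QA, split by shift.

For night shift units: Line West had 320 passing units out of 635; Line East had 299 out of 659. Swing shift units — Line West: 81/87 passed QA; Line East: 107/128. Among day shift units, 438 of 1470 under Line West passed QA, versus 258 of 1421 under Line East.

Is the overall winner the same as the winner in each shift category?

Yes

Night shift: Line West 320/635 = 50.4%, Line East 299/659 = 45.4% → Line West
Swing shift: Line West 81/87 = 93.1%, Line East 107/128 = 83.6% → Line West
Day shift: Line West 438/1470 = 29.8%, Line East 258/1421 = 18.2% → Line West
Overall: Line West 839/2192 = 38.3%, Line East 664/2208 = 30.1% → Line West
Line West wins overall and in every shift group — no reversal.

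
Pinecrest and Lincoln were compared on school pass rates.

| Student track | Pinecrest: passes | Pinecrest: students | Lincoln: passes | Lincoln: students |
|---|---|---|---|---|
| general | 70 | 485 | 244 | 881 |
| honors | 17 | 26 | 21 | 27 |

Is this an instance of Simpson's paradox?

No

General: Pinecrest 70/485 = 14.4%, Lincoln 244/881 = 27.7% → Lincoln
Honors: Pinecrest 17/26 = 65.4%, Lincoln 21/27 = 77.8% → Lincoln
Overall: Pinecrest 87/511 = 17.0%, Lincoln 265/908 = 29.2% → Lincoln
Lincoln wins overall and in every student group — no reversal.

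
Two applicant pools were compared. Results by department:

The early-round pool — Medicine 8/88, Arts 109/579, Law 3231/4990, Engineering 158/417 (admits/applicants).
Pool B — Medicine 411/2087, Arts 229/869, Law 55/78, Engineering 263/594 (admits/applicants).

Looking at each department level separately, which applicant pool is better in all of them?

Medicine: the early-round pool 8/88 = 9.1%, Pool B 411/2087 = 19.7% → Pool B
Arts: the early-round pool 109/579 = 18.8%, Pool B 229/869 = 26.4% → Pool B
Law: the early-round pool 3231/4990 = 64.7%, Pool B 55/78 = 70.5% → Pool B
Engineering: the early-round pool 158/417 = 37.9%, Pool B 263/594 = 44.3% → Pool B
Pool B has the higher rate in all 4 groups.

Pool B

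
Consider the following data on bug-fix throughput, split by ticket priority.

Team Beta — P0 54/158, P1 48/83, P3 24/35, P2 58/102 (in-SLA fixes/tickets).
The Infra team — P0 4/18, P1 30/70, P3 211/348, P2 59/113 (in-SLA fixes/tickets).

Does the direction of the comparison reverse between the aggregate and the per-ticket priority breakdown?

Yes

P0: Team Beta 54/158 = 34.2%, the Infra team 4/18 = 22.2% → Team Beta
P1: Team Beta 48/83 = 57.8%, the Infra team 30/70 = 42.9% → Team Beta
P3: Team Beta 24/35 = 68.6%, the Infra team 211/348 = 60.6% → Team Beta
P2: Team Beta 58/102 = 56.9%, the Infra team 59/113 = 52.2% → Team Beta
Overall: Team Beta 184/378 = 48.7%, the Infra team 304/549 = 55.4% → the Infra team
Team Beta wins each ticket group but the Infra team wins overall — the comparison reverses. Team Beta's tickets skew toward P0, which has a lower base rate.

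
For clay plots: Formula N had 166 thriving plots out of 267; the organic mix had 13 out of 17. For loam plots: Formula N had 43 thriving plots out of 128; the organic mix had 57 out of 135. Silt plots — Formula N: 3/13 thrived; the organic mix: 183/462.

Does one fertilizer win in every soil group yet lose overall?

Yes

Clay: Formula N 166/267 = 62.2%, the organic mix 13/17 = 76.5% → the organic mix
Loam: Formula N 43/128 = 33.6%, the organic mix 57/135 = 42.2% → the organic mix
Silt: Formula N 3/13 = 23.1%, the organic mix 183/462 = 39.6% → the organic mix
Overall: Formula N 212/408 = 52.0%, the organic mix 253/614 = 41.2% → Formula N
The organic mix wins each soil group but Formula N wins overall — the comparison reverses. The organic mix's plots skew toward silt, which has a lower base rate.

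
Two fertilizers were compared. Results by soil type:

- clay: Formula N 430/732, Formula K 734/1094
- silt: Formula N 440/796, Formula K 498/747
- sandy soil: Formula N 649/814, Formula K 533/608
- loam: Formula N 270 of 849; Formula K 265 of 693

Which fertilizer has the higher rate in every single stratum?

Clay: Formula N 430/732 = 58.7%, Formula K 734/1094 = 67.1% → Formula K
Silt: Formula N 440/796 = 55.3%, Formula K 498/747 = 66.7% → Formula K
Sandy soil: Formula N 649/814 = 79.7%, Formula K 533/608 = 87.7% → Formula K
Loam: Formula N 270/849 = 31.8%, Formula K 265/693 = 38.2% → Formula K
Formula K has the higher rate in all 4 groups.

Formula K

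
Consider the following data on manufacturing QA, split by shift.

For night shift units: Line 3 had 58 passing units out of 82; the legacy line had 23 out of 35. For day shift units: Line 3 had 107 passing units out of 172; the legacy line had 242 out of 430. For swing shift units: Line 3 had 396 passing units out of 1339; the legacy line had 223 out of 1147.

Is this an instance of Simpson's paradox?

No

Night shift: Line 3 58/82 = 70.7%, the legacy line 23/35 = 65.7% → Line 3
Day shift: Line 3 107/172 = 62.2%, the legacy line 242/430 = 56.3% → Line 3
Swing shift: Line 3 396/1339 = 29.6%, the legacy line 223/1147 = 19.4% → Line 3
Overall: Line 3 561/1593 = 35.2%, the legacy line 488/1612 = 30.3% → Line 3
Line 3 wins overall and in every shift group — no reversal.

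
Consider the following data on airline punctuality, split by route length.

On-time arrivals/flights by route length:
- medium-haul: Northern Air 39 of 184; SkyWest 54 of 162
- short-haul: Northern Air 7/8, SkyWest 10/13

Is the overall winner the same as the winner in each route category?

Medium-haul: Northern Air 39/184 = 21.2%, SkyWest 54/162 = 33.3% → SkyWest
Short-haul: Northern Air 7/8 = 87.5%, SkyWest 10/13 = 76.9% → Northern Air
Overall: Northern Air 46/192 = 24.0%, SkyWest 64/175 = 36.6% → SkyWest
Neither sweeps: Northern Air wins 1 of 2 groups, SkyWest wins 1. SkyWest wins overall but not every group — no Simpson reversal.

No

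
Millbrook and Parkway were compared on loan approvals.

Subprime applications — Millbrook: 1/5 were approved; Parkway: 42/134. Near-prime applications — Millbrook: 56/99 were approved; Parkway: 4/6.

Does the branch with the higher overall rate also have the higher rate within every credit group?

No

Subprime: Millbrook 1/5 = 20.0%, Parkway 42/134 = 31.3% → Parkway
Near-prime: Millbrook 56/99 = 56.6%, Parkway 4/6 = 66.7% → Parkway
Overall: Millbrook 57/104 = 54.8%, Parkway 46/140 = 32.9% → Millbrook
Parkway wins each credit group but Millbrook wins overall — the comparison reverses. Parkway's applications skew toward subprime, which has a lower base rate.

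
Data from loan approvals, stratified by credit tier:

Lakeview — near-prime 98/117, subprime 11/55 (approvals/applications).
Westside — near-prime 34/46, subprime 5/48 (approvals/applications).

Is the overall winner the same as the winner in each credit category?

Yes

Near-prime: Lakeview 98/117 = 83.8%, Westside 34/46 = 73.9% → Lakeview
Subprime: Lakeview 11/55 = 20.0%, Westside 5/48 = 10.4% → Lakeview
Overall: Lakeview 109/172 = 63.4%, Westside 39/94 = 41.5% → Lakeview
Lakeview wins overall and in every credit group — no reversal.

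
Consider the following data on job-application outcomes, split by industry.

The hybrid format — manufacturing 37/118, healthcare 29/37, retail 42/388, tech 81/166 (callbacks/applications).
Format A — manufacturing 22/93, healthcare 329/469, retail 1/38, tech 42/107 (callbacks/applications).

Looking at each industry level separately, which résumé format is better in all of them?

the hybrid format

Manufacturing: the hybrid format 37/118 = 31.4%, Format A 22/93 = 23.7% → the hybrid format
Healthcare: the hybrid format 29/37 = 78.4%, Format A 329/469 = 70.1% → the hybrid format
Retail: the hybrid format 42/388 = 10.8%, Format A 1/38 = 2.6% → the hybrid format
Tech: the hybrid format 81/166 = 48.8%, Format A 42/107 = 39.3% → the hybrid format
The hybrid format has the higher rate in all 4 groups.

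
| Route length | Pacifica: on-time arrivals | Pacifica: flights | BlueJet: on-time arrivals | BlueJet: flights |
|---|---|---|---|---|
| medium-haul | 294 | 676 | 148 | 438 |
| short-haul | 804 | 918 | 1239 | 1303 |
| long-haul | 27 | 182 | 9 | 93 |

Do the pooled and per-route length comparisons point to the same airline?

No

Medium-haul: Pacifica 294/676 = 43.5%, BlueJet 148/438 = 33.8% → Pacifica
Short-haul: Pacifica 804/918 = 87.6%, BlueJet 1239/1303 = 95.1% → BlueJet
Long-haul: Pacifica 27/182 = 14.8%, BlueJet 9/93 = 9.7% → Pacifica
Overall: Pacifica 1125/1776 = 63.3%, BlueJet 1396/1834 = 76.1% → BlueJet
Neither sweeps: Pacifica wins 2 of 3 groups, BlueJet wins 1. BlueJet wins overall but not every group — no Simpson reversal.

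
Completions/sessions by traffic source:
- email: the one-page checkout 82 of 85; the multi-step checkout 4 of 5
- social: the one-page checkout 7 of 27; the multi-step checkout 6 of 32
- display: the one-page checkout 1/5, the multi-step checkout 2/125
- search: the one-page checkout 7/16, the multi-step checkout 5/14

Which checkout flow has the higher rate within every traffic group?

the one-page checkout

Email: the one-page checkout 82/85 = 96.5%, the multi-step checkout 4/5 = 80.0% → the one-page checkout
Social: the one-page checkout 7/27 = 25.9%, the multi-step checkout 6/32 = 18.8% → the one-page checkout
Display: the one-page checkout 1/5 = 20.0%, the multi-step checkout 2/125 = 1.6% → the one-page checkout
Search: the one-page checkout 7/16 = 43.8%, the multi-step checkout 5/14 = 35.7% → the one-page checkout
The one-page checkout has the higher rate in all 4 groups.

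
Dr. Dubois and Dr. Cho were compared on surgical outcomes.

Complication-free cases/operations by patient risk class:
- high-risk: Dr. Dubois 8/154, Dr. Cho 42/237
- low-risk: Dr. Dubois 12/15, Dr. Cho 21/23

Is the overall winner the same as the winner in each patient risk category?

Yes

High-risk: Dr. Dubois 8/154 = 5.2%, Dr. Cho 42/237 = 17.7% → Dr. Cho
Low-risk: Dr. Dubois 12/15 = 80.0%, Dr. Cho 21/23 = 91.3% → Dr. Cho
Overall: Dr. Dubois 20/169 = 11.8%, Dr. Cho 63/260 = 24.2% → Dr. Cho
Dr. Cho wins overall and in every patient risk group — no reversal.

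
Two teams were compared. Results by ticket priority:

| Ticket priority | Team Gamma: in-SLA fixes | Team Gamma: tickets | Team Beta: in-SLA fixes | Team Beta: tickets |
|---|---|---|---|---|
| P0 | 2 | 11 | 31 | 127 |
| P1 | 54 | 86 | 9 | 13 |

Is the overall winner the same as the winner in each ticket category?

No

P0: Team Gamma 2/11 = 18.2%, Team Beta 31/127 = 24.4% → Team Beta
P1: Team Gamma 54/86 = 62.8%, Team Beta 9/13 = 69.2% → Team Beta
Overall: Team Gamma 56/97 = 57.7%, Team Beta 40/140 = 28.6% → Team Gamma
Team Beta wins each ticket group but Team Gamma wins overall — the comparison reverses. Team Beta's tickets skew toward P0, which has a lower base rate.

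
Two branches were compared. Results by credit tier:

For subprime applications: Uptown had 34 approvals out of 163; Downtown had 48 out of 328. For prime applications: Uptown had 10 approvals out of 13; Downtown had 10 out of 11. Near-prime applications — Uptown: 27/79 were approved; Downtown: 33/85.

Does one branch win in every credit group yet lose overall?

Subprime: Uptown 34/163 = 20.9%, Downtown 48/328 = 14.6% → Uptown
Prime: Uptown 10/13 = 76.9%, Downtown 10/11 = 90.9% → Downtown
Near-prime: Uptown 27/79 = 34.2%, Downtown 33/85 = 38.8% → Downtown
Overall: Uptown 71/255 = 27.8%, Downtown 91/424 = 21.5% → Uptown
Neither sweeps: Uptown wins 1 of 3 groups, Downtown wins 2. Uptown wins overall but not every group — no Simpson reversal.

No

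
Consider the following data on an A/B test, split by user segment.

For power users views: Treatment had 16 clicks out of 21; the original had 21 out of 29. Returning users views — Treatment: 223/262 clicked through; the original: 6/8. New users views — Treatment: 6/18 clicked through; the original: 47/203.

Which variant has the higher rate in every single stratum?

Treatment

Power users: Treatment 16/21 = 76.2%, the original 21/29 = 72.4% → Treatment
Returning users: Treatment 223/262 = 85.1%, the original 6/8 = 75.0% → Treatment
New users: Treatment 6/18 = 33.3%, the original 47/203 = 23.2% → Treatment
Treatment has the higher rate in all 3 groups.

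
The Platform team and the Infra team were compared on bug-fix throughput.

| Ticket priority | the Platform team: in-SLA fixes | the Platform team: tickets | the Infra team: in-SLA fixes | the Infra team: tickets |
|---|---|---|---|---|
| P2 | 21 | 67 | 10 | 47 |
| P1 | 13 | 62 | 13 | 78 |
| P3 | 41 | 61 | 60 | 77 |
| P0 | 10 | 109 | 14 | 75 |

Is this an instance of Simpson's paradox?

P2: the Platform team 21/67 = 31.3%, the Infra team 10/47 = 21.3% → the Platform team
P1: the Platform team 13/62 = 21.0%, the Infra team 13/78 = 16.7% → the Platform team
P3: the Platform team 41/61 = 67.2%, the Infra team 60/77 = 77.9% → the Infra team
P0: the Platform team 10/109 = 9.2%, the Infra team 14/75 = 18.7% → the Infra team
Overall: the Platform team 85/299 = 28.4%, the Infra team 97/277 = 35.0% → the Infra team
Neither sweeps: the Platform team wins 2 of 4 groups, the Infra team wins 2. The Infra team wins overall but not every group — no Simpson reversal.

No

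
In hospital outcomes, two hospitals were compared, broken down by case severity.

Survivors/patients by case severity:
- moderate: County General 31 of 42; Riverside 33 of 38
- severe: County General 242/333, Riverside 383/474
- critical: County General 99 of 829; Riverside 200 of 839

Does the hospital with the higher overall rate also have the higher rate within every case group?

Yes

Moderate: County General 31/42 = 73.8%, Riverside 33/38 = 86.8% → Riverside
Severe: County General 242/333 = 72.7%, Riverside 383/474 = 80.8% → Riverside
Critical: County General 99/829 = 11.9%, Riverside 200/839 = 23.8% → Riverside
Overall: County General 372/1204 = 30.9%, Riverside 616/1351 = 45.6% → Riverside
Riverside wins overall and in every case group — no reversal.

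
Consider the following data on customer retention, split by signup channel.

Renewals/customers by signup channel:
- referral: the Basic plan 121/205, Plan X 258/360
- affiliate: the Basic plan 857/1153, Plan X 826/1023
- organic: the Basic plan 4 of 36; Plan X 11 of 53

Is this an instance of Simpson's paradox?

No

Referral: the Basic plan 121/205 = 59.0%, Plan X 258/360 = 71.7% → Plan X
Affiliate: the Basic plan 857/1153 = 74.3%, Plan X 826/1023 = 80.7% → Plan X
Organic: the Basic plan 4/36 = 11.1%, Plan X 11/53 = 20.8% → Plan X
Overall: the Basic plan 982/1394 = 70.4%, Plan X 1095/1436 = 76.3% → Plan X
Plan X wins overall and in every signup group — no reversal.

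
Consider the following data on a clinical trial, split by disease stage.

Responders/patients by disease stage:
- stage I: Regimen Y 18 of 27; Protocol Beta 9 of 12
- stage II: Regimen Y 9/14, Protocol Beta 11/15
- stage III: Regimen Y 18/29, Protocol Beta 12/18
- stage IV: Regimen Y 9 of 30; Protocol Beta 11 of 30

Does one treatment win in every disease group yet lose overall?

No

Stage I: Regimen Y 18/27 = 66.7%, Protocol Beta 9/12 = 75.0% → Protocol Beta
Stage II: Regimen Y 9/14 = 64.3%, Protocol Beta 11/15 = 73.3% → Protocol Beta
Stage III: Regimen Y 18/29 = 62.1%, Protocol Beta 12/18 = 66.7% → Protocol Beta
Stage IV: Regimen Y 9/30 = 30.0%, Protocol Beta 11/30 = 36.7% → Protocol Beta
Overall: Regimen Y 54/100 = 54.0%, Protocol Beta 43/75 = 57.3% → Protocol Beta
Protocol Beta wins overall and in every disease group — no reversal.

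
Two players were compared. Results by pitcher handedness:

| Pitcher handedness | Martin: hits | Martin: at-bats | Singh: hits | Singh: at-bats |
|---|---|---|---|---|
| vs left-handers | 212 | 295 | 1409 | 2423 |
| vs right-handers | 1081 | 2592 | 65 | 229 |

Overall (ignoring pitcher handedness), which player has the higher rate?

Singh

Vs left-handers: Martin 212/295 = 71.9%, Singh 1409/2423 = 58.2% → Martin
Vs right-handers: Martin 1081/2592 = 41.7%, Singh 65/229 = 28.4% → Martin
Overall: Martin 1293/2887 = 44.8%, Singh 1474/2652 = 55.6% → Singh
(Martin wins every pitcher group but Singh wins overall — Martin's at-bats skew toward the low-rate vs right-handers group.)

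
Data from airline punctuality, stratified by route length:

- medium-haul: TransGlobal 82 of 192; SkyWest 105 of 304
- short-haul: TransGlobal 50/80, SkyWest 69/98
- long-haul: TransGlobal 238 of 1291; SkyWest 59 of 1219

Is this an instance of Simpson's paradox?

No

Medium-haul: TransGlobal 82/192 = 42.7%, SkyWest 105/304 = 34.5% → TransGlobal
Short-haul: TransGlobal 50/80 = 62.5%, SkyWest 69/98 = 70.4% → SkyWest
Long-haul: TransGlobal 238/1291 = 18.4%, SkyWest 59/1219 = 4.8% → TransGlobal
Overall: TransGlobal 370/1563 = 23.7%, SkyWest 233/1621 = 14.4% → TransGlobal
Neither sweeps: TransGlobal wins 2 of 3 groups, SkyWest wins 1. TransGlobal wins overall but not every group — no Simpson reversal.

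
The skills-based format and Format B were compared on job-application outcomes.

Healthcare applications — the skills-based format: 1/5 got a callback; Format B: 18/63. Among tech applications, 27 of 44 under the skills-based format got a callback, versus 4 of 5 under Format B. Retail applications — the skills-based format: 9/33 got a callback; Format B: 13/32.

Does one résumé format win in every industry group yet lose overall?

Yes

Healthcare: the skills-based format 1/5 = 20.0%, Format B 18/63 = 28.6% → Format B
Tech: the skills-based format 27/44 = 61.4%, Format B 4/5 = 80.0% → Format B
Retail: the skills-based format 9/33 = 27.3%, Format B 13/32 = 40.6% → Format B
Overall: the skills-based format 37/82 = 45.1%, Format B 35/100 = 35.0% → the skills-based format
Format B wins each industry group but the skills-based format wins overall — the comparison reverses. Format B's applications skew toward healthcare, which has a lower base rate.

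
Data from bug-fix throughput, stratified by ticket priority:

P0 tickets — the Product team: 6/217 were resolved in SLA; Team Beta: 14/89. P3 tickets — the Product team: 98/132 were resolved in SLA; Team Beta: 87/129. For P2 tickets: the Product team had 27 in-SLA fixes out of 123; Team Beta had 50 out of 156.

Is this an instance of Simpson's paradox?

No

P0: the Product team 6/217 = 2.8%, Team Beta 14/89 = 15.7% → Team Beta
P3: the Product team 98/132 = 74.2%, Team Beta 87/129 = 67.4% → the Product team
P2: the Product team 27/123 = 22.0%, Team Beta 50/156 = 32.1% → Team Beta
Overall: the Product team 131/472 = 27.8%, Team Beta 151/374 = 40.4% → Team Beta
Neither sweeps: the Product team wins 1 of 3 groups, Team Beta wins 2. Team Beta wins overall but not every group — no Simpson reversal.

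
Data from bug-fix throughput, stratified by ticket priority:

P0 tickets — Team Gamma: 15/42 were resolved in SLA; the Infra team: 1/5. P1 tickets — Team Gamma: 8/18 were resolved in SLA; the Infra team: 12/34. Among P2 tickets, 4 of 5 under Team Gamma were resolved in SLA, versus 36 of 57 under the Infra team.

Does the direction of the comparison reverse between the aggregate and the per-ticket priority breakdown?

P0: Team Gamma 15/42 = 35.7%, the Infra team 1/5 = 20.0% → Team Gamma
P1: Team Gamma 8/18 = 44.4%, the Infra team 12/34 = 35.3% → Team Gamma
P2: Team Gamma 4/5 = 80.0%, the Infra team 36/57 = 63.2% → Team Gamma
Overall: Team Gamma 27/65 = 41.5%, the Infra team 49/96 = 51.0% → the Infra team
Team Gamma wins each ticket group but the Infra team wins overall — the comparison reverses. Team Gamma's tickets skew toward P0, which has a lower base rate.

Yes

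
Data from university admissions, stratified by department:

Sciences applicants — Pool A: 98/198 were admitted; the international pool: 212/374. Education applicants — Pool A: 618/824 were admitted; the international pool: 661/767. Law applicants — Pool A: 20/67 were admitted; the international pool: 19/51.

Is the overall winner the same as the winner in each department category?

Yes

Sciences: Pool A 98/198 = 49.5%, the international pool 212/374 = 56.7% → the international pool
Education: Pool A 618/824 = 75.0%, the international pool 661/767 = 86.2% → the international pool
Law: Pool A 20/67 = 29.9%, the international pool 19/51 = 37.3% → the international pool
Overall: Pool A 736/1089 = 67.6%, the international pool 892/1192 = 74.8% → the international pool
The international pool wins overall and in every department group — no reversal.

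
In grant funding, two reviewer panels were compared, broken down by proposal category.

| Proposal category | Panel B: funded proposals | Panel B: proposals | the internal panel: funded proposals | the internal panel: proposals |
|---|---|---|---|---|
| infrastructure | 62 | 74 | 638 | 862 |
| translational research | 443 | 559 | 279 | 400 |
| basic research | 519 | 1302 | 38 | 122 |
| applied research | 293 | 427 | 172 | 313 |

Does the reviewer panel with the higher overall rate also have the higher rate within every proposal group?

No

Infrastructure: Panel B 62/74 = 83.8%, the internal panel 638/862 = 74.0% → Panel B
Translational research: Panel B 443/559 = 79.2%, the internal panel 279/400 = 69.8% → Panel B
Basic research: Panel B 519/1302 = 39.9%, the internal panel 38/122 = 31.1% → Panel B
Applied research: Panel B 293/427 = 68.6%, the internal panel 172/313 = 55.0% → Panel B
Overall: Panel B 1317/2362 = 55.8%, the internal panel 1127/1697 = 66.4% → the internal panel
Panel B wins each proposal group but the internal panel wins overall — the comparison reverses. Panel B's proposals skew toward basic research, which has a lower base rate.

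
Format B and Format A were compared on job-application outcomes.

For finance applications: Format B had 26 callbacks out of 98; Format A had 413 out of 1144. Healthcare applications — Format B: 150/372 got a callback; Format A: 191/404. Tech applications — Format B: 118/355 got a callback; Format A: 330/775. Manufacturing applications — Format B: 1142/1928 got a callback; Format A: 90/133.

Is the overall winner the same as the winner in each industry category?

Finance: Format B 26/98 = 26.5%, Format A 413/1144 = 36.1% → Format A
Healthcare: Format B 150/372 = 40.3%, Format A 191/404 = 47.3% → Format A
Tech: Format B 118/355 = 33.2%, Format A 330/775 = 42.6% → Format A
Manufacturing: Format B 1142/1928 = 59.2%, Format A 90/133 = 67.7% → Format A
Overall: Format B 1436/2753 = 52.2%, Format A 1024/2456 = 41.7% → Format B
Format A wins each industry group but Format B wins overall — the comparison reverses. Format A's applications skew toward finance, which has a lower base rate.

No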